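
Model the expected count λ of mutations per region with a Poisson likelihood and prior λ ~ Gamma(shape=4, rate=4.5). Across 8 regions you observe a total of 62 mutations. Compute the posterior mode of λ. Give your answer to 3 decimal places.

Σxᵢ = 62, n = 8.
Posterior ∝ λ^3e^(−4.5λ) · λ^62e^(−8λ) = λ^65e^(−12.5λ), i.e. Gamma(shape=66, rate=12.5).
The mode of a Gamma(a, b) with a ≥ 1 (shape–rate) is (a−1)/b = 65/12.5 ≈ 5.200.

λ̂_MAP = 5.200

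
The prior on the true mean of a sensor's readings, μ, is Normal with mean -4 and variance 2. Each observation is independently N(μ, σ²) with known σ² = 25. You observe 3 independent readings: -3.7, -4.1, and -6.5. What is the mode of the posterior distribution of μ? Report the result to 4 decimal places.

μ̂_MAP = -4.1484

n = 3; x̄ = ((-3.7) + (-4.1) + (-6.5))/3 = -14.3/3 = -143/30 ≈ -4.7667.
For a Normal prior and Normal likelihood with known variance, the posterior is Normal; its mode equals its mean, the precision-weighted average.
Prior precision 1/σ₀² = 1/2 = 0.5; data precision n/σ² = 3/25 = 0.12.
μ̂ = (0.5·(-4) + 0.12·(-143/30)) / (0.5 + 0.12) = (-2.572)/0.62 = -643/155 ≈ -4.1484.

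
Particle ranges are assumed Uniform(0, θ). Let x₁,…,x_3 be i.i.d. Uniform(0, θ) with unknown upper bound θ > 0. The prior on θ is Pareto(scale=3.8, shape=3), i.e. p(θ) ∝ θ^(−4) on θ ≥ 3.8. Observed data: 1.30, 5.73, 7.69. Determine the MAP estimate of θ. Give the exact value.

θ̂_MAP = 7.69

The Uniform(0, θ) likelihood is θ^(−n) for θ ≥ max(xᵢ), zero otherwise. Here max(xᵢ) = 7.69.
Posterior ∝ θ^(−4) · θ^(−3) = θ^(−7) on θ ≥ max(3.8, 7.69) = 7.69.
This density is strictly decreasing in θ, so the posterior mode lies at the lower boundary of the support.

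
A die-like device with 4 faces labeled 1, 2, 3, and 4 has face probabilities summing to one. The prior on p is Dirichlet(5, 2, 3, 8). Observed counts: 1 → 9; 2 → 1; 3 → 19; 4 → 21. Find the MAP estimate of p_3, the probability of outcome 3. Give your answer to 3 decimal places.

The posterior is Dirichlet(αᵢ + nᵢ) = Dirichlet(14, 3, 22, 29).
For a Dirichlet(a₁,…,a_K) with all aᵢ > 1, the mode has j-th component (aⱼ − 1)/(Σaᵢ − K).
Here Σaᵢ = 68 and K = 4, so p_3 = (22 − 1)/(68 − 4) = 21/64 ≈ 0.328.

MAP estimate: 0.328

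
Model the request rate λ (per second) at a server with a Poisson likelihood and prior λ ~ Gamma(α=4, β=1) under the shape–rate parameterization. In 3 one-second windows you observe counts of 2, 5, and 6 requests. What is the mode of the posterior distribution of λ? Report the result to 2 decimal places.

λ̂_MAP = 4.00

Σxᵢ = 2+5+6 = 13, with n = 3.
Posterior ∝ λ^3e^(−1λ) · λ^13e^(−3λ) = λ^16e^(−4λ), i.e. Gamma(shape=17, rate=4).
The mode of a Gamma(a, b) with a ≥ 1 (shape–rate) is (a−1)/b = 16/4 ≈ 4.00.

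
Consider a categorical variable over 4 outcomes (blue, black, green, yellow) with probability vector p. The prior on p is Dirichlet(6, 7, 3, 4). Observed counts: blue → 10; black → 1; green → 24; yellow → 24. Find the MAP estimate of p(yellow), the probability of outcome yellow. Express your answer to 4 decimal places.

The posterior is Dirichlet(αᵢ + nᵢ) = Dirichlet(16, 8, 27, 28).
For a Dirichlet(a₁,…,a_K) with all aᵢ > 1, the mode has j-th component (aⱼ − 1)/(Σaᵢ − K).
Here Σaᵢ = 79 and K = 4, so p(yellow) = (28 − 1)/(79 − 4) = 27/75 ≈ 0.3600.

MAP estimate of p(yellow) = 0.3600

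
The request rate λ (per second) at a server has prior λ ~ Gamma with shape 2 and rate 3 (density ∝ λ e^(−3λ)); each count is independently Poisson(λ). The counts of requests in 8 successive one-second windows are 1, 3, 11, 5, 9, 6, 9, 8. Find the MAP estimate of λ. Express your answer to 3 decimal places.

Σxᵢ = 1+3+11+5+9+6+9+8 = 52, with n = 8.
Posterior ∝ λe^(−3λ) · λ^52e^(−8λ) = λ^53e^(−11λ), i.e. Gamma(shape=54, rate=11).
The mode of a Gamma(a, b) with a ≥ 1 (shape–rate) is (a−1)/b = 53/11 ≈ 4.818.

λ̂_MAP = 4.818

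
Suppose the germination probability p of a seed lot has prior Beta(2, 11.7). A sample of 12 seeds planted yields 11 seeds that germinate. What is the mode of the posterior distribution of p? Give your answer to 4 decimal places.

p̂_MAP = 0.5063

Prior: Beta(2, 11.7).
Data: 11 successes in 12 trials. The binomial likelihood contributes p^11(1−p)^1, so the posterior is Beta(2+11, 11.7+1) = Beta(13, 12.7).
For Beta(a, b) with a, b > 1 the mode is (a−1)/(a+b−2) = 12/23.7 ≈ 0.5063.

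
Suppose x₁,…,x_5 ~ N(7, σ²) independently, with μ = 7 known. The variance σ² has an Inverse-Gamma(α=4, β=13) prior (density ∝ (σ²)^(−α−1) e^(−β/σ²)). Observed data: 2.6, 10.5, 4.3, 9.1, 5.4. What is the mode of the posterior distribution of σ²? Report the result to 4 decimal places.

Sum of squared deviations about the known mean: SS = (2.6−7)² + (10.5−7)² + (4.3−7)² + (9.1−7)² + (5.4−7)² = 45.87.
The Normal likelihood contributes (σ²)^(−n/2) exp(−SS/(2σ²)), so the posterior is Inverse-Gamma(α + n/2, β + SS/2) = Inverse-Gamma(6.5, 35.935).
The mode of Inverse-Gamma(a, b) is b/(a+1) = 35.935/7.5 ≈ 4.7913.

σ̂²_MAP = 4.7913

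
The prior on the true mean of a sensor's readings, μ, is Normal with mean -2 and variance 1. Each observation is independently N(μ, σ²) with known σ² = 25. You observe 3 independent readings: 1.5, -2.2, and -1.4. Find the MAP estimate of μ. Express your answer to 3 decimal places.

n = 3; x̄ = (1.5 + (-2.2) + (-1.4))/3 = -2.1/3 = -0.7.
For a Normal prior and Normal likelihood with known variance, the posterior is Normal; its mode equals its mean, the precision-weighted average.
Prior precision 1/σ₀² = 1/1 = 1; data precision n/σ² = 3/25 = 0.12.
μ̂ = (1·(-2) + 0.12·(-0.7)) / (1 + 0.12) = (-2.084)/1.12 = -521/280 ≈ -1.861.

μ̂_MAP = -1.861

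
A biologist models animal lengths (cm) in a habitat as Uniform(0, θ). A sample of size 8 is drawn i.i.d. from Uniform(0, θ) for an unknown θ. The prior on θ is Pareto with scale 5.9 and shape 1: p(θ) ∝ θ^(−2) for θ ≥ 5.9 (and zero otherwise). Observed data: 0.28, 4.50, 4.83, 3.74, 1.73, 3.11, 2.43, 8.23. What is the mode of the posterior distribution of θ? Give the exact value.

θ̂_MAP = 8.23

The Uniform(0, θ) likelihood is θ^(−n) for θ ≥ max(xᵢ), zero otherwise. Here max(xᵢ) = 8.23.
Posterior ∝ θ^(−2) · θ^(−8) = θ^(−10) on θ ≥ max(5.9, 8.23) = 8.23.
This density is strictly decreasing in θ, so the posterior mode lies at the lower boundary of the support.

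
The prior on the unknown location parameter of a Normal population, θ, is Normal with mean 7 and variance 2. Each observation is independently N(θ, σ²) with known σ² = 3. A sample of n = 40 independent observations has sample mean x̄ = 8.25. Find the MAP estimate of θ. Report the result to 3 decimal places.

θ̂_MAP = 8.205

n = 40, x̄ = 8.25.
For a Normal prior and Normal likelihood with known variance, the posterior is Normal; its mode equals its mean, the precision-weighted average.
Prior precision 1/σ₀² = 1/2 = 0.5; data precision n/σ² = 40/3.
θ̂ = (0.5·7 + (40/3)·8.25) / (0.5 + 40/3) = 113.5/(83/6) = 681/83 ≈ 8.205.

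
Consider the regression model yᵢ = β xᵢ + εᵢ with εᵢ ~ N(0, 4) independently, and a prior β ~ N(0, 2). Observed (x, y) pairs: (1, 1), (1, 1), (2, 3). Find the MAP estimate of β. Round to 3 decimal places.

log p(β | y) = −Σ(yᵢ − βxᵢ)²/(2·4) − β²/(2·2) + const.
Setting the derivative to zero: Σxᵢ(yᵢ − βxᵢ)/4 − β/2 = 0, so β = Σxᵢyᵢ / (Σxᵢ² + σ²/τ²).
Σxᵢyᵢ = 1·1 + 1·1 + 2·3 = 8; Σxᵢ² = 6; σ²/τ² = 2.
β̂_MAP = 8 / (6 + 2) = 8/8 ≈ 1.000.

β̂_MAP = 1.000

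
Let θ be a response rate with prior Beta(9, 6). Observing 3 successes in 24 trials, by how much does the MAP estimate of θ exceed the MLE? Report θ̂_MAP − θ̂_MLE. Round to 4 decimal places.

Posterior is Beta(12, 27); MAP = (12−1)/(39−2) = 11/37 ≈ 0.29730.
MLE ignores the prior: θ̂_MLE = k/n = 3/24 ≈ 0.12500.
Difference = 11/37 − 3/24 = 51/296 ≈ 0.1723.

MAP − MLE = 0.1723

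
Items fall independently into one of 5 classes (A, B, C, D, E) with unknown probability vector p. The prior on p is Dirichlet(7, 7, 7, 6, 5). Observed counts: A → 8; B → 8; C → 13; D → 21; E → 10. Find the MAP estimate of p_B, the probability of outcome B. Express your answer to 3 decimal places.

MAP estimate of p_B = 0.161

The posterior is Dirichlet(αᵢ + nᵢ) = Dirichlet(15, 15, 20, 27, 15).
For a Dirichlet(a₁,…,a_K) with all aᵢ > 1, the mode has j-th component (aⱼ − 1)/(Σaᵢ − K).
Here Σaᵢ = 92 and K = 5, so p_B = (15 − 1)/(92 − 5) = 14/87 ≈ 0.161.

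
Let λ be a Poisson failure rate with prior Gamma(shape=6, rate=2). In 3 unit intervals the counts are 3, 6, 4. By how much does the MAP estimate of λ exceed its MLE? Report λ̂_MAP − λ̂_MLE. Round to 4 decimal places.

MAP − MLE = -0.7333

Σxᵢ = 13. Posterior is Gamma(19, 5); MAP = (19−1)/5 = 18/5 ≈ 3.60000.
MLE = x̄ = 13/3 ≈ 4.33333.
Difference = 18/5 − 13/3 = -11/15 ≈ -0.7333.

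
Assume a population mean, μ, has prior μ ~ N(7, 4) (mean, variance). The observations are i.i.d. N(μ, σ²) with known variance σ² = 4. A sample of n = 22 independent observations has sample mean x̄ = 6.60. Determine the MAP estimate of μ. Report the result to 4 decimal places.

μ̂_MAP = 6.6174

n = 22, x̄ = 6.60.
For a Normal prior and Normal likelihood with known variance, the posterior is Normal; its mode equals its mean, the precision-weighted average.
Prior precision 1/σ₀² = 1/4 = 0.25; data precision n/σ² = 22/4 = 5.5.
μ̂ = (0.25·7 + 5.5·6.6) / (0.25 + 5.5) = 38.05/5.75 = 761/115 ≈ 6.6174.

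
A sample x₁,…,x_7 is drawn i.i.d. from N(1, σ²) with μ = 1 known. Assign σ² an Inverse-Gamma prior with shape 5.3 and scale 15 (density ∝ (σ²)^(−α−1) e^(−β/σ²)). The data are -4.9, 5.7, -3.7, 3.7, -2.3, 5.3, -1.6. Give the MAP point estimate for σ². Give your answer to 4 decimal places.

Sum of squared deviations about the known mean: SS = (-4.9−1)² + (5.7−1)² + (-3.7−1)² + (3.7−1)² + (-2.3−1)² + (5.3−1)² + (-1.6−1)² = 122.42.
The Normal likelihood contributes (σ²)^(−n/2) exp(−SS/(2σ²)), so the posterior is Inverse-Gamma(α + n/2, β + SS/2) = Inverse-Gamma(8.8, 76.21).
The mode of Inverse-Gamma(a, b) is b/(a+1) = 76.21/9.8 ≈ 7.7765.

σ̂²_MAP = 7.7765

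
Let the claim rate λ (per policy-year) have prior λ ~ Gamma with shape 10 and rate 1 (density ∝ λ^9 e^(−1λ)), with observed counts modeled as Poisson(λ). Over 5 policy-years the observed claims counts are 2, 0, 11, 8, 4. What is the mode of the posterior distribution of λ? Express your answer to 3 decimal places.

λ̂_MAP = 5.667

Σxᵢ = 2+0+11+8+4 = 25, with n = 5.
Posterior ∝ λ^9e^(−1λ) · λ^25e^(−5λ) = λ^34e^(−6λ), i.e. Gamma(shape=35, rate=6).
The mode of a Gamma(a, b) with a ≥ 1 (shape–rate) is (a−1)/b = 34/6 ≈ 5.667.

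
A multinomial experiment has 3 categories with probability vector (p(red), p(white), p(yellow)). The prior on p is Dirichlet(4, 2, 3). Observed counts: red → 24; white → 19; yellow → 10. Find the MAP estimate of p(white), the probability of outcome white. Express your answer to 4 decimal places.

The posterior is Dirichlet(αᵢ + nᵢ) = Dirichlet(28, 21, 13).
For a Dirichlet(a₁,…,a_K) with all aᵢ > 1, the mode has j-th component (aⱼ − 1)/(Σaᵢ − K).
Here Σaᵢ = 62 and K = 3, so p(white) = (21 − 1)/(62 − 3) = 20/59 ≈ 0.3390.

MAP estimate of p(white) = 0.3390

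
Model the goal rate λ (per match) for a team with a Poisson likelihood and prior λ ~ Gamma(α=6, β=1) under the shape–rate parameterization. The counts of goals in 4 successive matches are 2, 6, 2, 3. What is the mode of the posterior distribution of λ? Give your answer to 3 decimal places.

λ̂_MAP = 3.600

Σxᵢ = 2+6+2+3 = 13, with n = 4.
Posterior ∝ λ^5e^(−1λ) · λ^13e^(−4λ) = λ^18e^(−5λ), i.e. Gamma(shape=19, rate=5).
The mode of a Gamma(a, b) with a ≥ 1 (shape–rate) is (a−1)/b = 18/5 ≈ 3.600.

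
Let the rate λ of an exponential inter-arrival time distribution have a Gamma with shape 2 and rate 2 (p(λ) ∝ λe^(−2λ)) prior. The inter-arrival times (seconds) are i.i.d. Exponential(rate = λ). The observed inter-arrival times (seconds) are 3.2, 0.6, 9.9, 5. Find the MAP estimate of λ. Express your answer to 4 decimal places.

λ̂_MAP = 0.2415

The Exponential(rate=λ) likelihood is ∝ λ^n e^(−λΣtᵢ). Here n = 4 and Σtᵢ = 3.2 + 0.6 + 9.9 + 5 = 18.7.
Posterior ∝ λe^(−2λ) · λ^4e^(−18.7λ) = λ^5e^(−20.7λ), i.e. Gamma(6, 20.7).
Mode = (a−1)/b = 5/20.7 ≈ 0.2415.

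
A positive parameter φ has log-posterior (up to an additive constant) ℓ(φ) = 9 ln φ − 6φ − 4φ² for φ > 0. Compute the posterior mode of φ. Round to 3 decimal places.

φ̂_MAP = 0.750

ℓ'(φ) = 9/φ − 6 − 8φ. Setting this to zero and multiplying by φ: 8φ² + 6φ − 9 = 0.
φ = (−6 + √(6² + 4·8·9)) / (2·8) = (−6 + √324) / 16 = (−6 + 18)/16 = 3/4.
ℓ''(φ) = −9/φ² − 8 < 0, confirming a maximum.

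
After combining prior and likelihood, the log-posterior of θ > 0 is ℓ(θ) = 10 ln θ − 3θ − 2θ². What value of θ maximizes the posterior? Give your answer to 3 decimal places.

θ̂_MAP = 1.250

ℓ'(θ) = 10/θ − 3 − 4θ. Setting this to zero and multiplying by θ: 4θ² + 3θ − 10 = 0.
θ = (−3 + √(3² + 4·4·10)) / (2·4) = (−3 + √169) / 8 = (−3 + 13)/8 = 5/4.
ℓ''(θ) = −10/θ² − 4 < 0, confirming a maximum.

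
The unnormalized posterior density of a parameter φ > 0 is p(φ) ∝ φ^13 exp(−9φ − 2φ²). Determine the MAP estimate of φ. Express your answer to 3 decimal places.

φ̂_MAP = 1.000

ℓ'(φ) = 13/φ − 9 − 4φ. Setting this to zero and multiplying by φ: 4φ² + 9φ − 13 = 0.
φ = (−9 + √(9² + 4·4·13)) / (2·4) = (−9 + √289) / 8 = (−9 + 17)/8 = 1.
ℓ''(φ) = −13/φ² − 4 < 0, confirming a maximum.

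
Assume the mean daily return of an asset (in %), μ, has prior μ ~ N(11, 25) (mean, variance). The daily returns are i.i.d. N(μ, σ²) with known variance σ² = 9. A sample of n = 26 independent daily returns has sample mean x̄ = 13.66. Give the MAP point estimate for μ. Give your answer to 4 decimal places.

μ̂_MAP = 13.6237

n = 26, x̄ = 13.66.
For a Normal prior and Normal likelihood with known variance, the posterior is Normal; its mode equals its mean, the precision-weighted average.
Prior precision 1/σ₀² = 1/25 = 0.04; data precision n/σ² = 26/9.
μ̂ = (0.04·11 + (26/9)·13.66) / (0.04 + 26/9) = (8978/225)/(659/225) = 8978/659 ≈ 13.6237.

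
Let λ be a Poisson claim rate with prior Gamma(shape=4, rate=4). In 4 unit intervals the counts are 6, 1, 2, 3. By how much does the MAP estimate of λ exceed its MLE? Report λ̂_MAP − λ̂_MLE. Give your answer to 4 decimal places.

MAP − MLE = -1.1250

Σxᵢ = 12. Posterior is Gamma(16, 8); MAP = (16−1)/8 = 15/8 ≈ 1.87500.
MLE = x̄ = 12/4 ≈ 3.00000.
Difference = 15/8 − 12/4 = -9/8 ≈ -1.1250.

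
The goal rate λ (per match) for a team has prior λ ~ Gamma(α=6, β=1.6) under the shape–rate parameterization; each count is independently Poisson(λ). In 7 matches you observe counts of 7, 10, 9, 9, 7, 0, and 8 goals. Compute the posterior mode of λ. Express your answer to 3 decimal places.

λ̂_MAP = 6.395

Σxᵢ = 7+10+9+9+7+0+8 = 50, with n = 7.
Posterior ∝ λ^5e^(−1.6λ) · λ^50e^(−7λ) = λ^55e^(−8.6λ), i.e. Gamma(shape=56, rate=8.6).
The mode of a Gamma(a, b) with a ≥ 1 (shape–rate) is (a−1)/b = 55/8.6 ≈ 6.395.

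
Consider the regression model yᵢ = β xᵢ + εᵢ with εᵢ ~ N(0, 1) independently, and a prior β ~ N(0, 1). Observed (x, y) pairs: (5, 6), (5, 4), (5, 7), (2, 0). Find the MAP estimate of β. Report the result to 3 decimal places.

β̂_MAP = 1.063

log p(β | y) = −Σ(yᵢ − βxᵢ)²/(2·1) − β²/(2·1) + const.
Setting the derivative to zero: Σxᵢ(yᵢ − βxᵢ)/1 − β/1 = 0, so β = Σxᵢyᵢ / (Σxᵢ² + σ²/τ²).
Σxᵢyᵢ = 5·6 + 5·4 + 5·7 + 2·0 = 85; Σxᵢ² = 79; σ²/τ² = 1.
β̂_MAP = 85 / (79 + 1) = 85/80 ≈ 1.063.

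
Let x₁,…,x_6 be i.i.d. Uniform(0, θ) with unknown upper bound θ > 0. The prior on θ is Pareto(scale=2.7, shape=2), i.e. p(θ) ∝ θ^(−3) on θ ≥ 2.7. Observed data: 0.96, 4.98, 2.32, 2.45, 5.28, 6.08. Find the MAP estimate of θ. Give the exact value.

θ̂_MAP = 6.08

The Uniform(0, θ) likelihood is θ^(−n) for θ ≥ max(xᵢ), zero otherwise. Here max(xᵢ) = 6.08.
Posterior ∝ θ^(−3) · θ^(−6) = θ^(−9) on θ ≥ max(2.7, 6.08) = 6.08.
This density is strictly decreasing in θ, so the posterior mode lies at the lower boundary of the support.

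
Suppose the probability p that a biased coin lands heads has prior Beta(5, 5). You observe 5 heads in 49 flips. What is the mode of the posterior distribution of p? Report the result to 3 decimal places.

Prior: Beta(5, 5).
Data: 5 successes in 49 trials. The binomial likelihood contributes p^5(1−p)^44, so the posterior is Beta(5+5, 5+44) = Beta(10, 49).
For Beta(a, b) with a, b > 1 the mode is (a−1)/(a+b−2) = 9/57 ≈ 0.158.

p̂_MAP = 0.158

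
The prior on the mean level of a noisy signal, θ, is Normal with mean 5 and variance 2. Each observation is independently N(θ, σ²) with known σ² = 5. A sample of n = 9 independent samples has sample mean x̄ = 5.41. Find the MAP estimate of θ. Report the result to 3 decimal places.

n = 9, x̄ = 5.41.
For a Normal prior and Normal likelihood with known variance, the posterior is Normal; its mode equals its mean, the precision-weighted average.
Prior precision 1/σ₀² = 1/2 = 0.5; data precision n/σ² = 9/5 = 1.8.
θ̂ = (0.5·5 + 1.8·5.41) / (0.5 + 1.8) = 12.238/2.3 = 6119/1150 ≈ 5.321.

θ̂_MAP = 5.321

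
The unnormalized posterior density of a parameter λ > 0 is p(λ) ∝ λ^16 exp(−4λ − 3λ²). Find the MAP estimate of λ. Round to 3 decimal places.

ℓ'(λ) = 16/λ − 4 − 6λ. Setting this to zero and multiplying by λ: 6λ² + 4λ − 16 = 0.
λ = (−4 + √(4² + 4·6·16)) / (2·6) = (−4 + √400) / 12 = (−4 + 20)/12 = 4/3.
ℓ''(λ) = −16/λ² − 6 < 0, confirming a maximum.

λ̂_MAP = 1.333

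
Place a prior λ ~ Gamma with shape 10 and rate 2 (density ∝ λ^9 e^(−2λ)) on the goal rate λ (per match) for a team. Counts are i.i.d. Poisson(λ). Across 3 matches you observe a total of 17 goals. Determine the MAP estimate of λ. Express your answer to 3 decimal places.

Σxᵢ = 17, n = 3.
Posterior ∝ λ^9e^(−2λ) · λ^17e^(−3λ) = λ^26e^(−5λ), i.e. Gamma(shape=27, rate=5).
The mode of a Gamma(a, b) with a ≥ 1 (shape–rate) is (a−1)/b = 26/5 ≈ 5.200.

λ̂_MAP = 5.200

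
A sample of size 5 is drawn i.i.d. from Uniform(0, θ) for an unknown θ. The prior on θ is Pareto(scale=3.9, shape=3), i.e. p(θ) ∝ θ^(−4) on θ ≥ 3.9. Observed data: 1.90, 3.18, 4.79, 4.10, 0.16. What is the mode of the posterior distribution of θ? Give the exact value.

θ̂_MAP = 4.79

The Uniform(0, θ) likelihood is θ^(−n) for θ ≥ max(xᵢ), zero otherwise. Here max(xᵢ) = 4.79.
Posterior ∝ θ^(−4) · θ^(−5) = θ^(−9) on θ ≥ max(3.9, 4.79) = 4.79.
This density is strictly decreasing in θ, so the posterior mode lies at the lower boundary of the support.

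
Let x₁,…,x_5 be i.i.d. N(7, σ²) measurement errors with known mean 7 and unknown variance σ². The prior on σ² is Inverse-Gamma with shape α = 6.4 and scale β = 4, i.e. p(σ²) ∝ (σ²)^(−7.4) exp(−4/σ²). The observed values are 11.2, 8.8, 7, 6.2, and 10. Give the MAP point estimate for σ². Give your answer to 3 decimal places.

Sum of squared deviations about the known mean: SS = (11.2−7)² + (8.8−7)² + (7−7)² + (6.2−7)² + (10−7)² = 30.52.
The Normal likelihood contributes (σ²)^(−n/2) exp(−SS/(2σ²)), so the posterior is Inverse-Gamma(α + n/2, β + SS/2) = Inverse-Gamma(8.9, 19.26).
The mode of Inverse-Gamma(a, b) is b/(a+1) = 19.26/9.9 ≈ 1.945.

σ̂²_MAP = 1.945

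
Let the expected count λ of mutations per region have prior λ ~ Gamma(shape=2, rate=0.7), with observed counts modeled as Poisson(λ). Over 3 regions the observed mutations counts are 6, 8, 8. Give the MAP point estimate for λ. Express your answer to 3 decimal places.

λ̂_MAP = 6.216

Σxᵢ = 6+8+8 = 22, with n = 3.
Posterior ∝ λe^(−0.7λ) · λ^22e^(−3λ) = λ^23e^(−3.7λ), i.e. Gamma(shape=24, rate=3.7).
The mode of a Gamma(a, b) with a ≥ 1 (shape–rate) is (a−1)/b = 23/3.7 ≈ 6.216.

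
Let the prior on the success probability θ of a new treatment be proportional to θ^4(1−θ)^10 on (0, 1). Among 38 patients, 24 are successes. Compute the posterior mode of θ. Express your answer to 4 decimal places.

The prior density ∝ θ^4(1−θ)^10 is the kernel of Beta(5, 11).
Data: 24 successes in 38 trials. The binomial likelihood contributes θ^24(1−θ)^14, so the posterior is Beta(5+24, 11+14) = Beta(29, 25).
For Beta(a, b) with a, b > 1 the mode is (a−1)/(a+b−2) = 28/52 ≈ 0.5385.

θ̂_MAP = 0.5385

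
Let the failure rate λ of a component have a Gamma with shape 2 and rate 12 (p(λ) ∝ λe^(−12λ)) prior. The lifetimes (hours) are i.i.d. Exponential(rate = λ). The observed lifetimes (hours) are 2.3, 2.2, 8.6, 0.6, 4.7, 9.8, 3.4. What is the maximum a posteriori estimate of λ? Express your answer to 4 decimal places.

The Exponential(rate=λ) likelihood is ∝ λ^n e^(−λΣtᵢ). Here n = 7 and Σtᵢ = 2.3 + 2.2 + 8.6 + 0.6 + 4.7 + 9.8 + 3.4 = 31.6.
Posterior ∝ λe^(−12λ) · λ^7e^(−31.6λ) = λ^8e^(−43.6λ), i.e. Gamma(9, 43.6).
Mode = (a−1)/b = 8/43.6 ≈ 0.1835.

λ̂_MAP = 0.1835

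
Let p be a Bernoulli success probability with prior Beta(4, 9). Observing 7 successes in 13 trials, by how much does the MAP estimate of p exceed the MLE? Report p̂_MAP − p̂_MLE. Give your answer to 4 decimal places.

Posterior is Beta(11, 15); MAP = (11−1)/(26−2) = 10/24 ≈ 0.41667.
MLE ignores the prior: p̂_MLE = k/n = 7/13 ≈ 0.53846.
Difference = 10/24 − 7/13 = -19/156 ≈ -0.1218.

MAP − MLE = -0.1218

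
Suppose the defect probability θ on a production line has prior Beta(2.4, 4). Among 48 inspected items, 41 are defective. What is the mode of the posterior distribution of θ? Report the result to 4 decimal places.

θ̂_MAP = 0.8092

Prior: Beta(2.4, 4).
Data: 41 successes in 48 trials. The binomial likelihood contributes θ^41(1−θ)^7, so the posterior is Beta(2.4+41, 4+7) = Beta(43.4, 11).
For Beta(a, b) with a, b > 1 the mode is (a−1)/(a+b−2) = 42.4/52.4 ≈ 0.8092.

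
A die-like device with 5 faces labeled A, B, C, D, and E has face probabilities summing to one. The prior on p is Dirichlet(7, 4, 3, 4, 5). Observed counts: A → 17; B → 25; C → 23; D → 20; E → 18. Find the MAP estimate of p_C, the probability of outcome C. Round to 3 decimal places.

MAP estimate of p_C = 0.207

The posterior is Dirichlet(αᵢ + nᵢ) = Dirichlet(24, 29, 26, 24, 23).
For a Dirichlet(a₁,…,a_K) with all aᵢ > 1, the mode has j-th component (aⱼ − 1)/(Σaᵢ − K).
Here Σaᵢ = 126 and K = 5, so p_C = (26 − 1)/(126 − 5) = 25/121 ≈ 0.207.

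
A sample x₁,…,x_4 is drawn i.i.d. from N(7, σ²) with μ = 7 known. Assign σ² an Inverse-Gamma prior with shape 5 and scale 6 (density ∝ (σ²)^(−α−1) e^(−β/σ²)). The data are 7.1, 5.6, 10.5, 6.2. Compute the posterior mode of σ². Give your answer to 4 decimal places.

Sum of squared deviations about the known mean: SS = (7.1−7)² + (5.6−7)² + (10.5−7)² + (6.2−7)² = 14.86.
The Normal likelihood contributes (σ²)^(−n/2) exp(−SS/(2σ²)), so the posterior is Inverse-Gamma(α + n/2, β + SS/2) = Inverse-Gamma(7, 13.43).
The mode of Inverse-Gamma(a, b) is b/(a+1) = 13.43/8 ≈ 1.6788.

σ̂²_MAP = 1.6788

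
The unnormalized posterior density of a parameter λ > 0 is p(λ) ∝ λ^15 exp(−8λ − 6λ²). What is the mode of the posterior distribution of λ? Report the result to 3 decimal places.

ℓ'(λ) = 15/λ − 8 − 12λ. Setting this to zero and multiplying by λ: 12λ² + 8λ − 15 = 0.
λ = (−8 + √(8² + 4·12·15)) / (2·12) = (−8 + √784) / 24 = (−8 + 28)/24 = 5/6.
ℓ''(λ) = −15/λ² − 12 < 0, confirming a maximum.

λ̂_MAP = 0.833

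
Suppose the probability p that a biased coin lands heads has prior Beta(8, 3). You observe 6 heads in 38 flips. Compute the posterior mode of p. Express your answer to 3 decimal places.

Prior: Beta(8, 3).
Data: 6 successes in 38 trials. The binomial likelihood contributes p^6(1−p)^32, so the posterior is Beta(8+6, 3+32) = Beta(14, 35).
For Beta(a, b) with a, b > 1 the mode is (a−1)/(a+b−2) = 13/47 ≈ 0.277.

p̂_MAP = 0.277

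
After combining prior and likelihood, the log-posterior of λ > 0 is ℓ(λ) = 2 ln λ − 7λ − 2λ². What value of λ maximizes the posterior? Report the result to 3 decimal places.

ℓ'(λ) = 2/λ − 7 − 4λ. Setting this to zero and multiplying by λ: 4λ² + 7λ − 2 = 0.
λ = (−7 + √(7² + 4·4·2)) / (2·4) = (−7 + √81) / 8 = (−7 + 9)/8 = 1/4.
ℓ''(λ) = −2/λ² − 4 < 0, confirming a maximum.

λ̂_MAP = 0.250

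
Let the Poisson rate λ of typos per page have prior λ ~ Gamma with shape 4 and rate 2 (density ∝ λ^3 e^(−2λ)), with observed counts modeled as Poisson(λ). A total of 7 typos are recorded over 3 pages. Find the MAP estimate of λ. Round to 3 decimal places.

λ̂_MAP = 2.000

Σxᵢ = 7, n = 3.
Posterior ∝ λ^3e^(−2λ) · λ^7e^(−3λ) = λ^10e^(−5λ), i.e. Gamma(shape=11, rate=5).
The mode of a Gamma(a, b) with a ≥ 1 (shape–rate) is (a−1)/b = 10/5 ≈ 2.000.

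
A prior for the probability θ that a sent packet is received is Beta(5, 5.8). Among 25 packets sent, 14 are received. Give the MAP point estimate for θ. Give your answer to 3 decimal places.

θ̂_MAP = 0.533

Prior: Beta(5, 5.8).
Data: 14 successes in 25 trials. The binomial likelihood contributes θ^14(1−θ)^11, so the posterior is Beta(5+14, 5.8+11) = Beta(19, 16.8).
For Beta(a, b) with a, b > 1 the mode is (a−1)/(a+b−2) = 18/33.8 ≈ 0.533.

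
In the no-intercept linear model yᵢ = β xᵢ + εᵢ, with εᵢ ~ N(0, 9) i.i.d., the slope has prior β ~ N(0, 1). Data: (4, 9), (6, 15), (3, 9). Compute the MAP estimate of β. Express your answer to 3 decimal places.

log p(β | y) = −Σ(yᵢ − βxᵢ)²/(2·9) − β²/(2·1) + const.
Setting the derivative to zero: Σxᵢ(yᵢ − βxᵢ)/9 − β/1 = 0, so β = Σxᵢyᵢ / (Σxᵢ² + σ²/τ²).
Σxᵢyᵢ = 4·9 + 6·15 + 3·9 = 153; Σxᵢ² = 61; σ²/τ² = 9.
β̂_MAP = 153 / (61 + 9) = 153/70 ≈ 2.186.

β̂_MAP = 2.186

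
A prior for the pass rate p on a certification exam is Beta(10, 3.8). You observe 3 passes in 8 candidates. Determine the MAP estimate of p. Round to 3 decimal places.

Prior: Beta(10, 3.8).
Data: 3 successes in 8 trials. The binomial likelihood contributes p^3(1−p)^5, so the posterior is Beta(10+3, 3.8+5) = Beta(13, 8.8).
For Beta(a, b) with a, b > 1 the mode is (a−1)/(a+b−2) = 12/19.8 ≈ 0.606.

p̂_MAP = 0.606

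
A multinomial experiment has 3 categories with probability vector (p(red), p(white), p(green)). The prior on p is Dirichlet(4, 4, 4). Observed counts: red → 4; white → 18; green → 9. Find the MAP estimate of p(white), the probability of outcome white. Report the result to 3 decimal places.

The posterior is Dirichlet(αᵢ + nᵢ) = Dirichlet(8, 22, 13).
For a Dirichlet(a₁,…,a_K) with all aᵢ > 1, the mode has j-th component (aⱼ − 1)/(Σaᵢ − K).
Here Σaᵢ = 43 and K = 3, so p(white) = (22 − 1)/(43 − 3) = 21/40 ≈ 0.525.

MAP estimate of p(white) = 0.525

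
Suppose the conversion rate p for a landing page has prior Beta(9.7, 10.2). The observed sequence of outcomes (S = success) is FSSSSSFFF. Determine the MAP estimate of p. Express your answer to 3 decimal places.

Prior: Beta(9.7, 10.2).
Data: 5 successes in 9 trials (from the sequence). The binomial likelihood contributes p^5(1−p)^4, so the posterior is Beta(9.7+5, 10.2+4) = Beta(14.7, 14.2).
For Beta(a, b) with a, b > 1 the mode is (a−1)/(a+b−2) = 13.7/26.9 ≈ 0.509.

p̂_MAP = 0.509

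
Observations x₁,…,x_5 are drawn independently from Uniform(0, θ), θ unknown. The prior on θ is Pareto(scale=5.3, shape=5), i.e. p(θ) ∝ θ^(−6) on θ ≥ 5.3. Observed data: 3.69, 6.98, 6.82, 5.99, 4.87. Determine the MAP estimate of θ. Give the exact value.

The Uniform(0, θ) likelihood is θ^(−n) for θ ≥ max(xᵢ), zero otherwise. Here max(xᵢ) = 6.98.
Posterior ∝ θ^(−6) · θ^(−5) = θ^(−11) on θ ≥ max(5.3, 6.98) = 6.98.
This density is strictly decreasing in θ, so the posterior mode lies at the lower boundary of the support.

θ̂_MAP = 6.98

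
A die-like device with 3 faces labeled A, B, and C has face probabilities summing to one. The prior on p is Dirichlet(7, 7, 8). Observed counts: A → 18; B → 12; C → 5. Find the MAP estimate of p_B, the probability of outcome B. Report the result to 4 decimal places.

The posterior is Dirichlet(αᵢ + nᵢ) = Dirichlet(25, 19, 13).
For a Dirichlet(a₁,…,a_K) with all aᵢ > 1, the mode has j-th component (aⱼ − 1)/(Σaᵢ − K).
Here Σaᵢ = 57 and K = 3, so p_B = (19 − 1)/(57 − 3) = 18/54 ≈ 0.3333.

MAP estimate of p_B = 0.3333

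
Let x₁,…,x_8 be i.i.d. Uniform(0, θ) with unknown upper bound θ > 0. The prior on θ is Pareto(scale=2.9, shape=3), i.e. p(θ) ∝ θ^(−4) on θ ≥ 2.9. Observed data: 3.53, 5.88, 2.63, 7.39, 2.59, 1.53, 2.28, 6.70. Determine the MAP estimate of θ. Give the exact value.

θ̂_MAP = 7.39

The Uniform(0, θ) likelihood is θ^(−n) for θ ≥ max(xᵢ), zero otherwise. Here max(xᵢ) = 7.39.
Posterior ∝ θ^(−4) · θ^(−8) = θ^(−12) on θ ≥ max(2.9, 7.39) = 7.39.
This density is strictly decreasing in θ, so the posterior mode lies at the lower boundary of the support.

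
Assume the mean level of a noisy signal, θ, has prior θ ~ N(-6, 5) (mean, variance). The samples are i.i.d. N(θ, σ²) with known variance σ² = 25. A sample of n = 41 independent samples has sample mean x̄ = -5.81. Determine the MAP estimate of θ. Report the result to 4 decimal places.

n = 41, x̄ = -5.81.
For a Normal prior and Normal likelihood with known variance, the posterior is Normal; its mode equals its mean, the precision-weighted average.
Prior precision 1/σ₀² = 1/5 = 0.2; data precision n/σ² = 41/25 = 1.64.
θ̂ = (0.2·(-6) + 1.64·(-5.81)) / (0.2 + 1.64) = (-10.7284)/1.84 = -26821/4600 ≈ -5.8307.

θ̂_MAP = -5.8307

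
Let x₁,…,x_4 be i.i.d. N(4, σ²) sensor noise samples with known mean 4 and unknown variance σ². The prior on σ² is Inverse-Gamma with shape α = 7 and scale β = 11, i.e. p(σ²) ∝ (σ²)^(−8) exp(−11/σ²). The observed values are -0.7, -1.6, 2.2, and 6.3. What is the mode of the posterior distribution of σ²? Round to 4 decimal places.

σ̂²_MAP = 4.1990

Sum of squared deviations about the known mean: SS = (-0.7−4)² + (-1.6−4)² + (2.2−4)² + (6.3−4)² = 61.98.
The Normal likelihood contributes (σ²)^(−n/2) exp(−SS/(2σ²)), so the posterior is Inverse-Gamma(α + n/2, β + SS/2) = Inverse-Gamma(9, 41.99).
The mode of Inverse-Gamma(a, b) is b/(a+1) = 41.99/10 ≈ 4.1990.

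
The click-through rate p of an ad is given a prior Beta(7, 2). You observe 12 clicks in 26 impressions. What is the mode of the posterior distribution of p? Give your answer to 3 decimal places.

Prior: Beta(7, 2).
Data: 12 successes in 26 trials. The binomial likelihood contributes p^12(1−p)^14, so the posterior is Beta(7+12, 2+14) = Beta(19, 16).
For Beta(a, b) with a, b > 1 the mode is (a−1)/(a+b−2) = 18/33 ≈ 0.545.

p̂_MAP = 0.545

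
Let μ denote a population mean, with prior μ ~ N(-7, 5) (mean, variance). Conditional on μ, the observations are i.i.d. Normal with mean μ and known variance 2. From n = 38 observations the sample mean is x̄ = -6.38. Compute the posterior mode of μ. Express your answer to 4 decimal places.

μ̂_MAP = -6.3865

n = 38, x̄ = -6.38.
For a Normal prior and Normal likelihood with known variance, the posterior is Normal; its mode equals its mean, the precision-weighted average.
Prior precision 1/σ₀² = 1/5 = 0.2; data precision n/σ² = 38/2 = 19.
μ̂ = (0.2·(-7) + 19·(-6.38)) / (0.2 + 19) = (-122.62)/19.2 = -6131/960 ≈ -6.3865.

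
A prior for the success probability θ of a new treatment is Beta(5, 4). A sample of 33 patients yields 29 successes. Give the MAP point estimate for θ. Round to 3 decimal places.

θ̂_MAP = 0.825

Prior: Beta(5, 4).
Data: 29 successes in 33 trials. The binomial likelihood contributes θ^29(1−θ)^4, so the posterior is Beta(5+29, 4+4) = Beta(34, 8).
For Beta(a, b) with a, b > 1 the mode is (a−1)/(a+b−2) = 33/40 ≈ 0.825.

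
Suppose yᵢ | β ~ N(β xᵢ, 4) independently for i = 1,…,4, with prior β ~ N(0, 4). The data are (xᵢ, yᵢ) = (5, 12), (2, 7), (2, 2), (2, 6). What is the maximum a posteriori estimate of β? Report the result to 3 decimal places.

log p(β | y) = −Σ(yᵢ − βxᵢ)²/(2·4) − β²/(2·4) + const.
Setting the derivative to zero: Σxᵢ(yᵢ − βxᵢ)/4 − β/4 = 0, so β = Σxᵢyᵢ / (Σxᵢ² + σ²/τ²).
Σxᵢyᵢ = 5·12 + 2·7 + 2·2 + 2·6 = 90; Σxᵢ² = 37; σ²/τ² = 1.
β̂_MAP = 90 / (37 + 1) = 90/38 ≈ 2.368.

β̂_MAP = 2.368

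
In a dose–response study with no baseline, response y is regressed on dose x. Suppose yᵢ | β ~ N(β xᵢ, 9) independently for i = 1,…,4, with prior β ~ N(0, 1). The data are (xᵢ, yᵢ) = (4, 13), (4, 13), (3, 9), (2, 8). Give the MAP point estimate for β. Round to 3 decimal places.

β̂_MAP = 2.722

log p(β | y) = −Σ(yᵢ − βxᵢ)²/(2·9) − β²/(2·1) + const.
Setting the derivative to zero: Σxᵢ(yᵢ − βxᵢ)/9 − β/1 = 0, so β = Σxᵢyᵢ / (Σxᵢ² + σ²/τ²).
Σxᵢyᵢ = 4·13 + 4·13 + 3·9 + 2·8 = 147; Σxᵢ² = 45; σ²/τ² = 9.
β̂_MAP = 147 / (45 + 9) = 147/54 ≈ 2.722.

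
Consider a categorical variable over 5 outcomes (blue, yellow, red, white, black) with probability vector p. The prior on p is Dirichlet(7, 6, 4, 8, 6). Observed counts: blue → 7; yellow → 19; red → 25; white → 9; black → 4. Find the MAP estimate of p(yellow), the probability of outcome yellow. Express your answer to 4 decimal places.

MAP estimate of p(yellow) = 0.2667

The posterior is Dirichlet(αᵢ + nᵢ) = Dirichlet(14, 25, 29, 17, 10).
For a Dirichlet(a₁,…,a_K) with all aᵢ > 1, the mode has j-th component (aⱼ − 1)/(Σaᵢ − K).
Here Σaᵢ = 95 and K = 5, so p(yellow) = (25 − 1)/(95 − 5) = 24/90 ≈ 0.2667.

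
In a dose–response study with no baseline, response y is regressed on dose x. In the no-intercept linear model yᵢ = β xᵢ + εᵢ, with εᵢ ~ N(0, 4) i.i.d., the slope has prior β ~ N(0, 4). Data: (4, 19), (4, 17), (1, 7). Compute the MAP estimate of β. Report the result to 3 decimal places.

log p(β | y) = −Σ(yᵢ − βxᵢ)²/(2·4) − β²/(2·4) + const.
Setting the derivative to zero: Σxᵢ(yᵢ − βxᵢ)/4 − β/4 = 0, so β = Σxᵢyᵢ / (Σxᵢ² + σ²/τ²).
Σxᵢyᵢ = 4·19 + 4·17 + 1·7 = 151; Σxᵢ² = 33; σ²/τ² = 1.
β̂_MAP = 151 / (33 + 1) = 151/34 ≈ 4.441.

β̂_MAP = 4.441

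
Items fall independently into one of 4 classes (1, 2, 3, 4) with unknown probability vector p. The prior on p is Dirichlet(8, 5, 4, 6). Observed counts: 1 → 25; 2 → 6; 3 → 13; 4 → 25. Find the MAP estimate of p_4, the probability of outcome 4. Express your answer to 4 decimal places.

MAP estimate: 0.3409

The posterior is Dirichlet(αᵢ + nᵢ) = Dirichlet(33, 11, 17, 31).
For a Dirichlet(a₁,…,a_K) with all aᵢ > 1, the mode has j-th component (aⱼ − 1)/(Σaᵢ − K).
Here Σaᵢ = 92 and K = 4, so p_4 = (31 − 1)/(92 − 4) = 30/88 ≈ 0.3409.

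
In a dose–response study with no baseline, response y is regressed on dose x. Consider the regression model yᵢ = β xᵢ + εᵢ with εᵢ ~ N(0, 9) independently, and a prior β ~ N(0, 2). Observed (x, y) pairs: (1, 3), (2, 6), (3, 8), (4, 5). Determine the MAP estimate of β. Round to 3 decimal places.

β̂_MAP = 1.710

log p(β | y) = −Σ(yᵢ − βxᵢ)²/(2·9) − β²/(2·2) + const.
Setting the derivative to zero: Σxᵢ(yᵢ − βxᵢ)/9 − β/2 = 0, so β = Σxᵢyᵢ / (Σxᵢ² + σ²/τ²).
Σxᵢyᵢ = 1·3 + 2·6 + 3·8 + 4·5 = 59; Σxᵢ² = 30; σ²/τ² = 4.5.
β̂_MAP = 59 / (30 + 4.5) = 59/34.5 ≈ 1.710.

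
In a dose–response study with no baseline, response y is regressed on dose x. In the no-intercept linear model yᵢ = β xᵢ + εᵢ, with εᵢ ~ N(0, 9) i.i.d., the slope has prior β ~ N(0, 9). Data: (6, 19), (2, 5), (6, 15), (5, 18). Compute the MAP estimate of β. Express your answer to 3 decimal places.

log p(β | y) = −Σ(yᵢ − βxᵢ)²/(2·9) − β²/(2·9) + const.
Setting the derivative to zero: Σxᵢ(yᵢ − βxᵢ)/9 − β/9 = 0, so β = Σxᵢyᵢ / (Σxᵢ² + σ²/τ²).
Σxᵢyᵢ = 6·19 + 2·5 + 6·15 + 5·18 = 304; Σxᵢ² = 101; σ²/τ² = 1.
β̂_MAP = 304 / (101 + 1) = 304/102 ≈ 2.980.

β̂_MAP = 2.980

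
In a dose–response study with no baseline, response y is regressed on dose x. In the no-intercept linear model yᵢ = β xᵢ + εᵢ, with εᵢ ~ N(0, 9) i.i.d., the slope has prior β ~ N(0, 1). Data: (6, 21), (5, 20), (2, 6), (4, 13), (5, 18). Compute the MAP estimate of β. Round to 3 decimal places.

log p(β | y) = −Σ(yᵢ − βxᵢ)²/(2·9) − β²/(2·1) + const.
Setting the derivative to zero: Σxᵢ(yᵢ − βxᵢ)/9 − β/1 = 0, so β = Σxᵢyᵢ / (Σxᵢ² + σ²/τ²).
Σxᵢyᵢ = 6·21 + 5·20 + 2·6 + 4·13 + 5·18 = 380; Σxᵢ² = 106; σ²/τ² = 9.
β̂_MAP = 380 / (106 + 9) = 380/115 ≈ 3.304.

β̂_MAP = 3.304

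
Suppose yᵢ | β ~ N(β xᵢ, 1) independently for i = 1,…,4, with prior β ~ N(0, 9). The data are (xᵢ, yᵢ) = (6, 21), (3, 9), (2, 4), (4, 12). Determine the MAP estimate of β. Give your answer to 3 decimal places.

β̂_MAP = 3.210

log p(β | y) = −Σ(yᵢ − βxᵢ)²/(2·1) − β²/(2·9) + const.
Setting the derivative to zero: Σxᵢ(yᵢ − βxᵢ)/1 − β/9 = 0, so β = Σxᵢyᵢ / (Σxᵢ² + σ²/τ²).
Σxᵢyᵢ = 6·21 + 3·9 + 2·4 + 4·12 = 209; Σxᵢ² = 65; σ²/τ² = 1/9.
β̂_MAP = 209 / (65 + 1/9) = 209/(586/9) = 1881/586 ≈ 3.210.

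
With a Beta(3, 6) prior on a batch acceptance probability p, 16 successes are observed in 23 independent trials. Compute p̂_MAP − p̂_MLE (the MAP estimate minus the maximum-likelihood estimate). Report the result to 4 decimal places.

Posterior is Beta(19, 13); MAP = (19−1)/(32−2) = 18/30 ≈ 0.60000.
MLE ignores the prior: p̂_MLE = k/n = 16/23 ≈ 0.69565.
Difference = 18/30 − 16/23 = -11/115 ≈ -0.0957.

MAP − MLE = -0.0957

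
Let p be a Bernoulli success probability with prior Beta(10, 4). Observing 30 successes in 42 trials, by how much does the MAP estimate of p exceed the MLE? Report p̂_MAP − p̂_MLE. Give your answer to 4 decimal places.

MAP − MLE = 0.0079

Posterior is Beta(40, 16); MAP = (40−1)/(56−2) = 39/54 ≈ 0.72222.
MLE ignores the prior: p̂_MLE = k/n = 30/42 ≈ 0.71429.
Difference = 39/54 − 30/42 = 1/126 ≈ 0.0079.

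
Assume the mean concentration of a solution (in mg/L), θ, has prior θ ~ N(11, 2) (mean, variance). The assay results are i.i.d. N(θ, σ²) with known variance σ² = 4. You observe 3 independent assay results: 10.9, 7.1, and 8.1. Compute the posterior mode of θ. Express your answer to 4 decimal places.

n = 3; x̄ = (10.9 + 7.1 + 8.1)/3 = 26.1/3 = 8.7.
For a Normal prior and Normal likelihood with known variance, the posterior is Normal; its mode equals its mean, the precision-weighted average.
Prior precision 1/σ₀² = 1/2 = 0.5; data precision n/σ² = 3/4 = 0.75.
θ̂ = (0.5·11 + 0.75·8.7) / (0.5 + 0.75) = 12.025/1.25 = 9.6200.

θ̂_MAP = 9.6200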